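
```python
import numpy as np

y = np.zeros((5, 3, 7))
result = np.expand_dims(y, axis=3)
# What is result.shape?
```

(5, 3, 7, 1)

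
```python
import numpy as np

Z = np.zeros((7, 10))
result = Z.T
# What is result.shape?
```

(10, 7)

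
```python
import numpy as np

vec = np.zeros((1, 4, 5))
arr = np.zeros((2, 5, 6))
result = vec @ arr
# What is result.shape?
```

(2, 4, 6)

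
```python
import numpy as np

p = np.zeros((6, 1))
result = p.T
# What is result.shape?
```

(1, 6)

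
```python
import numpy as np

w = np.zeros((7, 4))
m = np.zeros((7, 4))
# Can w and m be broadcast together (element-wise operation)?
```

Yes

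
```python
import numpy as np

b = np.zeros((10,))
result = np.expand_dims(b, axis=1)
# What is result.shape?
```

(10, 1)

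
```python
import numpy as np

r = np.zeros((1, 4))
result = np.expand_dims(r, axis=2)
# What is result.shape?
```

(1, 4, 1)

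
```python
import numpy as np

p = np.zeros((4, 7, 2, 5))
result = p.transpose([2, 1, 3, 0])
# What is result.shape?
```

(2, 7, 5, 4)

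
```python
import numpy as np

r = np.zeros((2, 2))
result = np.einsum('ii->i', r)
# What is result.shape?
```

(2,)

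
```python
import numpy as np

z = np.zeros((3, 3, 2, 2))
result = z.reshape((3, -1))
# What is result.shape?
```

(3, 12)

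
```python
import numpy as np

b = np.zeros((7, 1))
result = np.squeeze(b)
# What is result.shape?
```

(7,)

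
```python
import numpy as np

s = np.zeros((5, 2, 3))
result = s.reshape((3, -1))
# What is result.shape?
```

(3, 10)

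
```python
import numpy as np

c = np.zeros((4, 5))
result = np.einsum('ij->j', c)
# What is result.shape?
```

(5,)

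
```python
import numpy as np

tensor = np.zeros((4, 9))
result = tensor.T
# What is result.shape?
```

(9, 4)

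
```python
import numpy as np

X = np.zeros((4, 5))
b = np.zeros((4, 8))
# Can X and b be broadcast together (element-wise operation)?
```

No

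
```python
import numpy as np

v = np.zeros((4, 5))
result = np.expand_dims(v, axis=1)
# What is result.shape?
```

(4, 1, 5)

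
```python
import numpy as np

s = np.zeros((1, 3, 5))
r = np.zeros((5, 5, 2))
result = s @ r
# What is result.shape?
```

(5, 3, 2)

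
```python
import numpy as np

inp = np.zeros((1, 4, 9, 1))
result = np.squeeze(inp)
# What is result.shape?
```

(4, 9)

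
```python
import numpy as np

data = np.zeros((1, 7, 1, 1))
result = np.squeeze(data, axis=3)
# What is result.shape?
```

(1, 7, 1)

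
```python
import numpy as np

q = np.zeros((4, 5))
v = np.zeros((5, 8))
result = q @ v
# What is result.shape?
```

(4, 8)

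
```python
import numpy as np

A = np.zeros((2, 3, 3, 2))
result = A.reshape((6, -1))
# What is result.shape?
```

(6, 6)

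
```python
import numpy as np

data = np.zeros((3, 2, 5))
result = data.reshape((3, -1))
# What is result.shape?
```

(3, 10)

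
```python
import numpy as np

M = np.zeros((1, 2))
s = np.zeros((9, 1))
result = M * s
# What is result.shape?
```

(9, 2)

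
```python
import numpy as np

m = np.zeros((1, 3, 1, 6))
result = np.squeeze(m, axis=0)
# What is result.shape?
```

(3, 1, 6)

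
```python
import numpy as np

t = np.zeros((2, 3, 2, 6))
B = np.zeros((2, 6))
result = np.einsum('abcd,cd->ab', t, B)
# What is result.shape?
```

(2, 3)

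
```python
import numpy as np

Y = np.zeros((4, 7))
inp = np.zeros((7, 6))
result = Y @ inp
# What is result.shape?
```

(4, 6)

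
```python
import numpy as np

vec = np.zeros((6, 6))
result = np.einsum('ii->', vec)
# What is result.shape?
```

()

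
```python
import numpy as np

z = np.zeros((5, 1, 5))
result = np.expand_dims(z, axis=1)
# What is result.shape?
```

(5, 1, 1, 5)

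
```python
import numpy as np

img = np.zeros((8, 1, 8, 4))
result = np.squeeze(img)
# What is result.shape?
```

(8, 8, 4)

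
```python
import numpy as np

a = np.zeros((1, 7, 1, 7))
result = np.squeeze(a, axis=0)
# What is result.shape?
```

(7, 1, 7)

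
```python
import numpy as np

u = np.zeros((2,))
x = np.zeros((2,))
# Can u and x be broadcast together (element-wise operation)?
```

Yes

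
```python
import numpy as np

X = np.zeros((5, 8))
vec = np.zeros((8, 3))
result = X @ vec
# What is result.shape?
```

(5, 3)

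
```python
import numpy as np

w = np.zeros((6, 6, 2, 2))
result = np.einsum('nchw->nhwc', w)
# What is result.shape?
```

(6, 2, 2, 6)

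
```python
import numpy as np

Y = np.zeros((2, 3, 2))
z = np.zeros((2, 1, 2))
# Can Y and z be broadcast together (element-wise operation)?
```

Yes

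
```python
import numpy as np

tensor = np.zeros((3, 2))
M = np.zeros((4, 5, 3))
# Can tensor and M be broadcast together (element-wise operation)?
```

No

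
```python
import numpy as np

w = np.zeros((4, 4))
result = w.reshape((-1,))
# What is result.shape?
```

(16,)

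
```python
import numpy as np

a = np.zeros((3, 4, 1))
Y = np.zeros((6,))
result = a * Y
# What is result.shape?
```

(3, 4, 6)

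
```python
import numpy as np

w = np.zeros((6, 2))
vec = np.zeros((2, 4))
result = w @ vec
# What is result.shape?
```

(6, 4)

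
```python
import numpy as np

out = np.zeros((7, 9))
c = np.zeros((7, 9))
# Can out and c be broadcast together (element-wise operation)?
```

Yes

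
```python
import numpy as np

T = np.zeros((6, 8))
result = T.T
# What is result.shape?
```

(8, 6)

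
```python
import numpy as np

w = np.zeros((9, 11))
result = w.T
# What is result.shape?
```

(11, 9)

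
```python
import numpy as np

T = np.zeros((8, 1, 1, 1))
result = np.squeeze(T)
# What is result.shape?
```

(8,)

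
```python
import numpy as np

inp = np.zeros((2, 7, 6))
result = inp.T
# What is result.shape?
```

(6, 7, 2)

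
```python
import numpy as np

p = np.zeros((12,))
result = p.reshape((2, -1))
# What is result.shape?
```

(2, 6)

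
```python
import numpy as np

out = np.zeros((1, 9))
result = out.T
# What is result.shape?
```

(9, 1)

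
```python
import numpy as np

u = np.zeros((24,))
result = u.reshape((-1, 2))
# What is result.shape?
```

(12, 2)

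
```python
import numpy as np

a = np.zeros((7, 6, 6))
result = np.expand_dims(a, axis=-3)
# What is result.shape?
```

(7, 1, 6, 6)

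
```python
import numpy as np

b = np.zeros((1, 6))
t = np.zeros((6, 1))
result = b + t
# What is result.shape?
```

(6, 6)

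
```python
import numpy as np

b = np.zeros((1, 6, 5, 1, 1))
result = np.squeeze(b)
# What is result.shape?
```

(6, 5)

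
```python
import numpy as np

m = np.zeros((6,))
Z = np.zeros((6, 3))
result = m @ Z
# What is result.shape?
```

(3,)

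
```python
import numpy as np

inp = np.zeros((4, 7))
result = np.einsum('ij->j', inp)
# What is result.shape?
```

(7,)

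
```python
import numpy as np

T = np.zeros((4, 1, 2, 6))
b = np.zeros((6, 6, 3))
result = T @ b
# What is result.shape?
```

(4, 6, 2, 3)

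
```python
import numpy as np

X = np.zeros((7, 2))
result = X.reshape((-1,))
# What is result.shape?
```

(14,)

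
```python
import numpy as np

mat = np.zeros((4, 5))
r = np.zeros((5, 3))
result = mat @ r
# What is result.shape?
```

(4, 3)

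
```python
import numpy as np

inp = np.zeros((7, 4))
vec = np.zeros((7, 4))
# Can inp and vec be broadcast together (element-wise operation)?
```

Yes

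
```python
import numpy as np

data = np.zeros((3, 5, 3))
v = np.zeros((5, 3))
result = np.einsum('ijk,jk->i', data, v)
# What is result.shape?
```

(3,)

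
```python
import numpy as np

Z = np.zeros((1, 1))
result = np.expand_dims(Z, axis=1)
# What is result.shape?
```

(1, 1, 1)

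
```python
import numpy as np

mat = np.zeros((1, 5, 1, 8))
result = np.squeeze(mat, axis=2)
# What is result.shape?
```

(1, 5, 8)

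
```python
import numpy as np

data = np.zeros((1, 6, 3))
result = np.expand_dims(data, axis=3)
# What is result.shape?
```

(1, 6, 3, 1)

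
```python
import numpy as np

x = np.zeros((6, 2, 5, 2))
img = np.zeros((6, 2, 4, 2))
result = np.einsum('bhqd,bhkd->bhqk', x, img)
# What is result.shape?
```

(6, 2, 5, 4)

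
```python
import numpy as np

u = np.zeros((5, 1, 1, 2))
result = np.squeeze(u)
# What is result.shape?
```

(5, 2)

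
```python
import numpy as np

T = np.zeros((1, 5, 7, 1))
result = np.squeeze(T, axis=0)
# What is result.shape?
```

(5, 7, 1)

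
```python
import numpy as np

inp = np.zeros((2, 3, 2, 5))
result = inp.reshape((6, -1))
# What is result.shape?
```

(6, 10)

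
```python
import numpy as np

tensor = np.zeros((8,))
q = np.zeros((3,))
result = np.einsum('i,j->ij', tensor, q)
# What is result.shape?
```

(8, 3)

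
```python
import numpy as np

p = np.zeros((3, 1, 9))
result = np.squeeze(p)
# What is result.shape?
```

(3, 9)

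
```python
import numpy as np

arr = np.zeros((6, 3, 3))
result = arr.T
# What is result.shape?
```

(3, 3, 6)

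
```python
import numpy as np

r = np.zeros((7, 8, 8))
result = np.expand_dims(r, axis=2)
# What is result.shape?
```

(7, 8, 1, 8)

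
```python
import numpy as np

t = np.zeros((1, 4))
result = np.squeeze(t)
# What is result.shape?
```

(4,)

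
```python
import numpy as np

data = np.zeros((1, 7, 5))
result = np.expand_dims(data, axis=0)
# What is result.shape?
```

(1, 1, 7, 5)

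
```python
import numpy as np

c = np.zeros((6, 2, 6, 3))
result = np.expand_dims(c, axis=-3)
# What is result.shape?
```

(6, 2, 1, 6, 3)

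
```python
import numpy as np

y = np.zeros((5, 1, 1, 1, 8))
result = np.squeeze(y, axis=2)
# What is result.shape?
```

(5, 1, 1, 8)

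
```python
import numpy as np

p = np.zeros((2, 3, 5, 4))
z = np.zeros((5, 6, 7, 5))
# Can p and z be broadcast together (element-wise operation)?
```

No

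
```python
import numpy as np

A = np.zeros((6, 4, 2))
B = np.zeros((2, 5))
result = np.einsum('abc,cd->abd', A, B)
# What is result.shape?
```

(6, 4, 5)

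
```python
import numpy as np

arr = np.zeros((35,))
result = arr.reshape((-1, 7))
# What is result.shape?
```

(5, 7)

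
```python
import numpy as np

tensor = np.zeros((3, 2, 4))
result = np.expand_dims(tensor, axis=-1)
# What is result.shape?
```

(3, 2, 4, 1)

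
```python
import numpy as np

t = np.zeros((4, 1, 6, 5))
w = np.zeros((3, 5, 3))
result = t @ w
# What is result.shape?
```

(4, 3, 6, 3)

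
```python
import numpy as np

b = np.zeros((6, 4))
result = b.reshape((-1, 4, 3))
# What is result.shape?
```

(2, 4, 3)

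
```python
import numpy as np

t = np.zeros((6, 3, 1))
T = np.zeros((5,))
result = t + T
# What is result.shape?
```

(6, 3, 5)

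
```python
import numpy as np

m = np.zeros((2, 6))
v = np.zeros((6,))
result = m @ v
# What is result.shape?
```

(2,)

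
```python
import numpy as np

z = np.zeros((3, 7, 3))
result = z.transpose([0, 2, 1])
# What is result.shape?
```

(3, 3, 7)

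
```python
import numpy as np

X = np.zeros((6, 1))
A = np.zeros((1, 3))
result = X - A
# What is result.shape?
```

(6, 3)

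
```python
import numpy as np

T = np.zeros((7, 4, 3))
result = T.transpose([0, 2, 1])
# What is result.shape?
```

(7, 3, 4)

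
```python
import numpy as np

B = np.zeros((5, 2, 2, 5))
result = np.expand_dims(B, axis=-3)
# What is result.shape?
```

(5, 2, 1, 2, 5)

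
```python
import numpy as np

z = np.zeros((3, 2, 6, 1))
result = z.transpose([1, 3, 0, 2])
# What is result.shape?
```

(2, 1, 3, 6)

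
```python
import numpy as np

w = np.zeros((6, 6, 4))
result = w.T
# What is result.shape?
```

(4, 6, 6)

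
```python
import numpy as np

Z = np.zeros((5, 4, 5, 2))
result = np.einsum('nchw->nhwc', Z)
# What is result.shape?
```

(5, 5, 2, 4)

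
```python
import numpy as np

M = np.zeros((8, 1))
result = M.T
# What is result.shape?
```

(1, 8)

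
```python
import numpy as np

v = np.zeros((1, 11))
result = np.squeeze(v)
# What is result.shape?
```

(11,)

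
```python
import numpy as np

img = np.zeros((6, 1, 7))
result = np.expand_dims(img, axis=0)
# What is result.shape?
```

(1, 6, 1, 7)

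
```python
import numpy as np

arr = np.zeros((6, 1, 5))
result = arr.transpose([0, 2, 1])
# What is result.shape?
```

(6, 5, 1)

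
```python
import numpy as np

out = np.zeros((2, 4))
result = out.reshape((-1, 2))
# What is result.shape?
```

(4, 2)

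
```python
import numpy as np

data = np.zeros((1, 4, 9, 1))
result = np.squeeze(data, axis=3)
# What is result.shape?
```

(1, 4, 9)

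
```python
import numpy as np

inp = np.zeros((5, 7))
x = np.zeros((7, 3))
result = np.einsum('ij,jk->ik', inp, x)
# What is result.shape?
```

(5, 3)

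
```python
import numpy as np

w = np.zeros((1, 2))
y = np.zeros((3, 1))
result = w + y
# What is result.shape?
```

(3, 2)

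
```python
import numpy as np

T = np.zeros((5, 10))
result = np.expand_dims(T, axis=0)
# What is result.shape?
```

(1, 5, 10)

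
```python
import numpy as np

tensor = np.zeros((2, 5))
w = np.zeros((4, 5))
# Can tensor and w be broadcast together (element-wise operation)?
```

No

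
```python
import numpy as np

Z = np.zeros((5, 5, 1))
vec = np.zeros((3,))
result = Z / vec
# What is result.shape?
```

(5, 5, 3)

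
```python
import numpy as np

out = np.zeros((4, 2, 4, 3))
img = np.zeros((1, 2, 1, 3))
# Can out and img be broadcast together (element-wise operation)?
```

Yes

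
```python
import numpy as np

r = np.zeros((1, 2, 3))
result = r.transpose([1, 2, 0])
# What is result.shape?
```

(2, 3, 1)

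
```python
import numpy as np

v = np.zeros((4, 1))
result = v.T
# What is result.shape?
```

(1, 4)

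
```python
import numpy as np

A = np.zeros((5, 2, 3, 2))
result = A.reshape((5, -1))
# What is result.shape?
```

(5, 12)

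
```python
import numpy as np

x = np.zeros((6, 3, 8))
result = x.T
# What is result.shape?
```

(8, 3, 6)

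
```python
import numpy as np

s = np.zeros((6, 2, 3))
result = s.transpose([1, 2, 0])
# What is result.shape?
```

(2, 3, 6)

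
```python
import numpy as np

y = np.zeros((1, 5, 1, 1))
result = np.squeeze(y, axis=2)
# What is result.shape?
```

(1, 5, 1)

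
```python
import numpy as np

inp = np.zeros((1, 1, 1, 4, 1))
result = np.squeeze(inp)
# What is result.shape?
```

(4,)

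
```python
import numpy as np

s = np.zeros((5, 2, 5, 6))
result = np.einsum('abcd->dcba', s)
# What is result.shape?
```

(6, 5, 2, 5)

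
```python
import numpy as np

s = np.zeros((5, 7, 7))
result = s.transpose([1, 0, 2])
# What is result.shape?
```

(7, 5, 7)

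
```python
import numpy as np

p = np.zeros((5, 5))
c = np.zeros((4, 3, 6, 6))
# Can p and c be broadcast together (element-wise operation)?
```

No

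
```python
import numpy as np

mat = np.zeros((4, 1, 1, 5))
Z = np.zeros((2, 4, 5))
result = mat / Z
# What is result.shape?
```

(4, 2, 4, 5)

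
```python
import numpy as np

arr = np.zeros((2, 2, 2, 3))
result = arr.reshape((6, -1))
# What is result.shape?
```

(6, 4)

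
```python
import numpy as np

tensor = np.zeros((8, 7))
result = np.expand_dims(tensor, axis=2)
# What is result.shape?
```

(8, 7, 1)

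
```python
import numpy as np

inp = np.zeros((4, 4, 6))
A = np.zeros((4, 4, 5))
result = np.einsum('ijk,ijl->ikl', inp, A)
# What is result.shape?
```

(4, 6, 5)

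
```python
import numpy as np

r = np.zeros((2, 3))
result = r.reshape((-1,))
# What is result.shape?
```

(6,)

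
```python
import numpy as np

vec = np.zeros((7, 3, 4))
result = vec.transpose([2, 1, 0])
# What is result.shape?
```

(4, 3, 7)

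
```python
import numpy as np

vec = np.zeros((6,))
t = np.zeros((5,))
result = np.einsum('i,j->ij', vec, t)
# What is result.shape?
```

(6, 5)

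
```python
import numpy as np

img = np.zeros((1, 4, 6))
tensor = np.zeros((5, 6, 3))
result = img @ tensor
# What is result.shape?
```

(5, 4, 3)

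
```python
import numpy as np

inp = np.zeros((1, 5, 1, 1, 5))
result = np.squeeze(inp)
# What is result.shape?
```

(5, 5)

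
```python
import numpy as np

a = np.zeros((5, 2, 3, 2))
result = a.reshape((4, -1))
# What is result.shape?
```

(4, 15)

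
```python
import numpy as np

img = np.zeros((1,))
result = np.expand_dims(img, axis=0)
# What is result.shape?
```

(1, 1)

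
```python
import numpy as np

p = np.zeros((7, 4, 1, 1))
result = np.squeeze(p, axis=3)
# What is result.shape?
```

(7, 4, 1)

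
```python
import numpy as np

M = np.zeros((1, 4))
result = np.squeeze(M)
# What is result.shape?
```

(4,)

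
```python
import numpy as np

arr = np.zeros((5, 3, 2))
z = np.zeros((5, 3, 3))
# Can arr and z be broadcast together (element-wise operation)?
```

No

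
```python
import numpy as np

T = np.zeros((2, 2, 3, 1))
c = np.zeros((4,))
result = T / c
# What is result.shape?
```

(2, 2, 3, 4)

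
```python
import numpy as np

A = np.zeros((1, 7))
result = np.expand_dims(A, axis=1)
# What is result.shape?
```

(1, 1, 7)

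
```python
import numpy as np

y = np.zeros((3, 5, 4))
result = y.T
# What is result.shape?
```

(4, 5, 3)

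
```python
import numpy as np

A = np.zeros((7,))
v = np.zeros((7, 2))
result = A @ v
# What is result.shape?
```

(2,)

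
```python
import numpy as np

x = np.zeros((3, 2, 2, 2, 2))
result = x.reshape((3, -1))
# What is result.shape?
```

(3, 16)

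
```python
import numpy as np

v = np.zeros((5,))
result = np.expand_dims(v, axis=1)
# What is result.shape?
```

(5, 1)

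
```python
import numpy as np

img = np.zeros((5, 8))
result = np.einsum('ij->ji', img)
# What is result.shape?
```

(8, 5)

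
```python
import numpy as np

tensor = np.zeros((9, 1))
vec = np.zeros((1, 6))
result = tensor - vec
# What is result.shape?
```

(9, 6)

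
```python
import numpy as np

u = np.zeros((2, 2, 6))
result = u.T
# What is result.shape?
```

(6, 2, 2)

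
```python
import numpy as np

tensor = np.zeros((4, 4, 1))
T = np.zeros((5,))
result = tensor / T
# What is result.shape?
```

(4, 4, 5)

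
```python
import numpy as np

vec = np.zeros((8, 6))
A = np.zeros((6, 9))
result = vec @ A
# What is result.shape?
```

(8, 9)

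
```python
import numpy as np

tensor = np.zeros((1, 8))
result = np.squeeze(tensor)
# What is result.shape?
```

(8,)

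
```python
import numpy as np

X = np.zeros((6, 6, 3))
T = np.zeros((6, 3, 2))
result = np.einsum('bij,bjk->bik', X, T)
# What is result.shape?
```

(6, 6, 2)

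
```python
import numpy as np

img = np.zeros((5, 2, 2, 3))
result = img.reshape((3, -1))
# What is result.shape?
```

(3, 20)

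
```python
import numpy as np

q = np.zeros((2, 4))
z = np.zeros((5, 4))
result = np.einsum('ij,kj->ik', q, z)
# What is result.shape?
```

(2, 5)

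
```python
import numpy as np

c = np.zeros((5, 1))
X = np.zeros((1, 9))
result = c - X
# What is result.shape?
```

(5, 9)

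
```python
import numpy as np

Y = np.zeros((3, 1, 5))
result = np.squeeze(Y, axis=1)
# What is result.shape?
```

(3, 5)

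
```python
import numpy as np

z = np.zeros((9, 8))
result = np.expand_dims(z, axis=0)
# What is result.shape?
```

(1, 9, 8)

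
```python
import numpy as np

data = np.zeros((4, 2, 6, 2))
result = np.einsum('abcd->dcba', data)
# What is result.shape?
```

(2, 6, 2, 4)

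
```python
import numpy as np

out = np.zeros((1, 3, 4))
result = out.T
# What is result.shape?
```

(4, 3, 1)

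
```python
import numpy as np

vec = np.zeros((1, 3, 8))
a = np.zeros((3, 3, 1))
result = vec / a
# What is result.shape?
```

(3, 3, 8)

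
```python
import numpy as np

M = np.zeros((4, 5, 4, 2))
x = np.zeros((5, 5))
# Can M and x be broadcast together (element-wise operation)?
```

No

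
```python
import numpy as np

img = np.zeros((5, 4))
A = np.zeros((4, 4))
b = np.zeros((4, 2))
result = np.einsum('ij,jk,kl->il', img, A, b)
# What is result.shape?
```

(5, 2)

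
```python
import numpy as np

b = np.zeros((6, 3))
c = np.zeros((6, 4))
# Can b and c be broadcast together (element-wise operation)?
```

No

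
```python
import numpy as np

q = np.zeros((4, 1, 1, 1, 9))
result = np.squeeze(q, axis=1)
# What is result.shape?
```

(4, 1, 1, 9)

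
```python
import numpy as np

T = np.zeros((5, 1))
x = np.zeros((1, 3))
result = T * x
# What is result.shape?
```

(5, 3)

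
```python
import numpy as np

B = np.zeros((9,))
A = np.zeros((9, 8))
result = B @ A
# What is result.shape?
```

(8,)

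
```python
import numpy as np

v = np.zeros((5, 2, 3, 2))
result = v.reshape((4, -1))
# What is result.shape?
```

(4, 15)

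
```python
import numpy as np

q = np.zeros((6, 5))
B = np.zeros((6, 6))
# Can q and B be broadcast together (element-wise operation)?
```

No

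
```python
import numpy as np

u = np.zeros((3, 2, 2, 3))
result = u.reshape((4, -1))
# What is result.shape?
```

(4, 9)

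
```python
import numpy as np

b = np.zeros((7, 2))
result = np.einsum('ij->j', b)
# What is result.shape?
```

(2,)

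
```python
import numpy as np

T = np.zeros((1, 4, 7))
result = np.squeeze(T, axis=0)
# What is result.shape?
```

(4, 7)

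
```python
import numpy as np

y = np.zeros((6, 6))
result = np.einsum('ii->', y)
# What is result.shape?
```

()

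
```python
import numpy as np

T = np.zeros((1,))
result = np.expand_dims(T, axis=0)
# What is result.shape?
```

(1, 1)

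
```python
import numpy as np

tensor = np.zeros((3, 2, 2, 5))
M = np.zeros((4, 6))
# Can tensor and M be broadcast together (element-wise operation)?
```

No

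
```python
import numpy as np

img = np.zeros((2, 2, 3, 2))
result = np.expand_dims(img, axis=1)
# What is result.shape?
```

(2, 1, 2, 3, 2)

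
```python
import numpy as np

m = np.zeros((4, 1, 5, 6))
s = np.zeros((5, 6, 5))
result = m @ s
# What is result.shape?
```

(4, 5, 5, 5)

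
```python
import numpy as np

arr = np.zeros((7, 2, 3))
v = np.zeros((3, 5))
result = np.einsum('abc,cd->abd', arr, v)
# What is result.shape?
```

(7, 2, 5)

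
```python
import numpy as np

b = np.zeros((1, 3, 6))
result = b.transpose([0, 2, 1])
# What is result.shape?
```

(1, 6, 3)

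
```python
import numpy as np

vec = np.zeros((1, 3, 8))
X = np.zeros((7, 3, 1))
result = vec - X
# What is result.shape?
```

(7, 3, 8)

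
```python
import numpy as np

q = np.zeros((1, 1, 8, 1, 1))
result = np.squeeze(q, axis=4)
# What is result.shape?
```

(1, 1, 8, 1)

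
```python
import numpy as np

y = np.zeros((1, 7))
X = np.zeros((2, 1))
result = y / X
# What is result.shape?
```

(2, 7)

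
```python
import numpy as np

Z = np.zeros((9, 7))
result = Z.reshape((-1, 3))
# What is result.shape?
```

(21, 3)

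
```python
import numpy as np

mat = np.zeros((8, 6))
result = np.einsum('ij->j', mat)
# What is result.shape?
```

(6,)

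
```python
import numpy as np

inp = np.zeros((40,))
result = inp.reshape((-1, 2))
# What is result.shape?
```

(20, 2)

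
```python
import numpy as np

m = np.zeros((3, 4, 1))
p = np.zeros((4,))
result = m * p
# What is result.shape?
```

(3, 4, 4)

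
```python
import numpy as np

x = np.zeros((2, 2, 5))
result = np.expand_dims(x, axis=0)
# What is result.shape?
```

(1, 2, 2, 5)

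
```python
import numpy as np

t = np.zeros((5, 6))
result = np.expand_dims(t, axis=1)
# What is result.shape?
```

(5, 1, 6)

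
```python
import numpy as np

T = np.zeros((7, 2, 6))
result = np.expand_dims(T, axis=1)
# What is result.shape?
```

(7, 1, 2, 6)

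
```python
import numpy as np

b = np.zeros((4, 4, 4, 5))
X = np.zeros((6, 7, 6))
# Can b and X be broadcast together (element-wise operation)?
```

No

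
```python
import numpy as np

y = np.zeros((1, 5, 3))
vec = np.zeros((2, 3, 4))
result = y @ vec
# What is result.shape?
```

(2, 5, 4)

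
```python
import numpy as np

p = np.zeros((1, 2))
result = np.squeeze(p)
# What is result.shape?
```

(2,)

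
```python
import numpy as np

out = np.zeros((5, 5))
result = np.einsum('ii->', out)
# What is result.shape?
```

()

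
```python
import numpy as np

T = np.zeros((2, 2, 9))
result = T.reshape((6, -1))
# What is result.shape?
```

(6, 6)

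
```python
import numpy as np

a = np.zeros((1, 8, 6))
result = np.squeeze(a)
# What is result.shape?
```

(8, 6)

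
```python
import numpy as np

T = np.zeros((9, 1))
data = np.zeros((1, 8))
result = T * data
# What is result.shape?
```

(9, 8)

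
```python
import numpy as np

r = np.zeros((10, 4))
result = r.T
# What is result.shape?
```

(4, 10)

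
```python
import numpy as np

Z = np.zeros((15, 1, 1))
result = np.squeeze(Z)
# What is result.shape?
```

(15,)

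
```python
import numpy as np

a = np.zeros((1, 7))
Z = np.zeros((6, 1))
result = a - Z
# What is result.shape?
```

(6, 7)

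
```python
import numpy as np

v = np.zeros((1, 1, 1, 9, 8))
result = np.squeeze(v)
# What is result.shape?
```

(9, 8)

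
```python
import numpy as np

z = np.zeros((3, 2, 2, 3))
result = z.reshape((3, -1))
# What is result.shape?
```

(3, 12)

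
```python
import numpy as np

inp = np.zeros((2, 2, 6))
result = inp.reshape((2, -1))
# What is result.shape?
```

(2, 12)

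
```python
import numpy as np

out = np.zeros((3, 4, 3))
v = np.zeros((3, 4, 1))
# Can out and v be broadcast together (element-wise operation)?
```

Yes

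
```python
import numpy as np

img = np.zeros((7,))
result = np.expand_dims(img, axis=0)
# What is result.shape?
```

(1, 7)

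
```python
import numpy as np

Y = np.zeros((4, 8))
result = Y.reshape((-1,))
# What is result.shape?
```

(32,)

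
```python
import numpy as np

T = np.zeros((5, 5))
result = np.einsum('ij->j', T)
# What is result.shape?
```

(5,)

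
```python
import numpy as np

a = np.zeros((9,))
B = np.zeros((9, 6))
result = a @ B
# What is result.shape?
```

(6,)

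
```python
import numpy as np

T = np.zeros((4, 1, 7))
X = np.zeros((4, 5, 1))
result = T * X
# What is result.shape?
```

(4, 5, 7)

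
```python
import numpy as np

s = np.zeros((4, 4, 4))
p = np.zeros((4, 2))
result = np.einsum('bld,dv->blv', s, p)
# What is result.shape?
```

(4, 4, 2)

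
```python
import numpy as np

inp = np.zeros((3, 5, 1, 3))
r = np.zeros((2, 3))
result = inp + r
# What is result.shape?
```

(3, 5, 2, 3)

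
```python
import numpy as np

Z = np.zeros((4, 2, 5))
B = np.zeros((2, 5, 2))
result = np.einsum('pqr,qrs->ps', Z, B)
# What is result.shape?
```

(4, 2)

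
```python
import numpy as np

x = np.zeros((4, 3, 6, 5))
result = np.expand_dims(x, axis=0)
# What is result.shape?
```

(1, 4, 3, 6, 5)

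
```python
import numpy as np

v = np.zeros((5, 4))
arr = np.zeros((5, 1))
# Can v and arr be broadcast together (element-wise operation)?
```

Yes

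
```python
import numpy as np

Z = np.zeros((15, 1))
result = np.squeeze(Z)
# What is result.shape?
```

(15,)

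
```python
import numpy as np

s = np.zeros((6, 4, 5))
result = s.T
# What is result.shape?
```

(5, 4, 6)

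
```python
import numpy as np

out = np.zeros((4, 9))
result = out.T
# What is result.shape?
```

(9, 4)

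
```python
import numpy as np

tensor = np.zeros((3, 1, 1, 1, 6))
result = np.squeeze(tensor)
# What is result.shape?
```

(3, 6)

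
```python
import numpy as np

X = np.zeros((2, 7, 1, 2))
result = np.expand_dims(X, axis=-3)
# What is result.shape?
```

(2, 7, 1, 1, 2)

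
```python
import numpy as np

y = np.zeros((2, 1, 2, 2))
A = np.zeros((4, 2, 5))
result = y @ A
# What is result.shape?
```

(2, 4, 2, 5)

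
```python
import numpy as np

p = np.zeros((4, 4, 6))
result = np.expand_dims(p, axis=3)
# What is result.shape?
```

(4, 4, 6, 1)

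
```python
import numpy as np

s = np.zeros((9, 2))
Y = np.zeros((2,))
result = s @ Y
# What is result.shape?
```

(9,)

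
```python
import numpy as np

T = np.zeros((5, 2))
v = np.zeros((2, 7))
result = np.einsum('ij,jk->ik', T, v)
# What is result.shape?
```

(5, 7)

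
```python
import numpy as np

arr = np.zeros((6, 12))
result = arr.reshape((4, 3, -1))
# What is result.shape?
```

(4, 3, 6)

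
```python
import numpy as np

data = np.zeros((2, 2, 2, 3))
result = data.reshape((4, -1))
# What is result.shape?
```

(4, 6)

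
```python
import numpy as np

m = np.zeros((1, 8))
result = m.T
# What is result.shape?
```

(8, 1)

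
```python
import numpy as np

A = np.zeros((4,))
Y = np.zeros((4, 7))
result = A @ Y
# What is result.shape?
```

(7,)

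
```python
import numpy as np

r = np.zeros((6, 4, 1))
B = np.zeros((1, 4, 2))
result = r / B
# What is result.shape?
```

(6, 4, 2)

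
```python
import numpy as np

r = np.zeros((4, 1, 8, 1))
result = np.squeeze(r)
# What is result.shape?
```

(4, 8)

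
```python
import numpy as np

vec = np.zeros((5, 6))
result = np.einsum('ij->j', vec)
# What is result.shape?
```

(6,)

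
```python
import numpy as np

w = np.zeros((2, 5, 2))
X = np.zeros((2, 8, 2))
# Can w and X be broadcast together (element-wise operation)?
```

No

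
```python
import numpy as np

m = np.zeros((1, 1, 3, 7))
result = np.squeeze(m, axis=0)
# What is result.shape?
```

(1, 3, 7)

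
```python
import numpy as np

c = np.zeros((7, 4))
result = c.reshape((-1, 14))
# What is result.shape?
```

(2, 14)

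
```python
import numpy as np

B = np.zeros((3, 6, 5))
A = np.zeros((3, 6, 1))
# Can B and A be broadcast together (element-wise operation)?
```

Yes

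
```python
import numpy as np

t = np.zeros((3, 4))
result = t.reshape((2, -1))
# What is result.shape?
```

(2, 6)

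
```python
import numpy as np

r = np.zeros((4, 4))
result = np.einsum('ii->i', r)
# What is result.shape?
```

(4,)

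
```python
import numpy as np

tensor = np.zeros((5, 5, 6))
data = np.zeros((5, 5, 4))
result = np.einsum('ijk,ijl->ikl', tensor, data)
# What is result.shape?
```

(5, 6, 4)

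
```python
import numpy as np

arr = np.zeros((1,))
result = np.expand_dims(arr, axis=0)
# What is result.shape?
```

(1, 1)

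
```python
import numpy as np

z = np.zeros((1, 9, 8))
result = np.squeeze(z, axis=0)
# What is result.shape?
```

(9, 8)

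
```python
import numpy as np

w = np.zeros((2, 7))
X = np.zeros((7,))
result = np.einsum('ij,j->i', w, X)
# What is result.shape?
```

(2,)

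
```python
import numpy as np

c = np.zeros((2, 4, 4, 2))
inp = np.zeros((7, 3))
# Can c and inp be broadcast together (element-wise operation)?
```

No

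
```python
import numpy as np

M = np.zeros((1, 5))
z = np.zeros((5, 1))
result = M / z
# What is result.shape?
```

(5, 5)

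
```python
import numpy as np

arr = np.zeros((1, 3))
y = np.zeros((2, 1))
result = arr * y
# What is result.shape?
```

(2, 3)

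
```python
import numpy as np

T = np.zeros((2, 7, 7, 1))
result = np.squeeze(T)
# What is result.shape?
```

(2, 7, 7)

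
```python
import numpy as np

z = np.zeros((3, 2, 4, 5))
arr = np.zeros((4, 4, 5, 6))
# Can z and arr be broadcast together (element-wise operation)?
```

No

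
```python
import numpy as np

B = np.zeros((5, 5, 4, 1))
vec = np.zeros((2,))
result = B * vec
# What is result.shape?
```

(5, 5, 4, 2)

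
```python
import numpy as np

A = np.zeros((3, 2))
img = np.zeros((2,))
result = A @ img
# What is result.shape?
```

(3,)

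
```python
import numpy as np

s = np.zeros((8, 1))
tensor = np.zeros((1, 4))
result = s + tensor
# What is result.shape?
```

(8, 4)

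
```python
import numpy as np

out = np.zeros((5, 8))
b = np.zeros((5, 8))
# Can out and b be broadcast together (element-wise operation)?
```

Yes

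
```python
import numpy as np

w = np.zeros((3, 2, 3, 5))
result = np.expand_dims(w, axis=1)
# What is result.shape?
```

(3, 1, 2, 3, 5)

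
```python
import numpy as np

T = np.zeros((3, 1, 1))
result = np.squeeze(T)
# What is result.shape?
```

(3,)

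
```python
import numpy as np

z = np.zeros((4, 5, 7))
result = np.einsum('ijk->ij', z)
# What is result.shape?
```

(4, 5)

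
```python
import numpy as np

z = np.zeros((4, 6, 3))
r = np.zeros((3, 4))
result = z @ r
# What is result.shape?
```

(4, 6, 4)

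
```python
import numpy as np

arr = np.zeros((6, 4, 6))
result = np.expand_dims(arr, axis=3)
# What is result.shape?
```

(6, 4, 6, 1)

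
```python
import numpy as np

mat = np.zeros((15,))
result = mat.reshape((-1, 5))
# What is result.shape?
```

(3, 5)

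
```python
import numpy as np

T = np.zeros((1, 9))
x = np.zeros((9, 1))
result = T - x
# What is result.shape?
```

(9, 9)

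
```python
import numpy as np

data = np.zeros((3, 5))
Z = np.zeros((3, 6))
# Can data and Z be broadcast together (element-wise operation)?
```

No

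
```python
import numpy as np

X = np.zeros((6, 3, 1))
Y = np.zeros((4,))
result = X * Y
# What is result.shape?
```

(6, 3, 4)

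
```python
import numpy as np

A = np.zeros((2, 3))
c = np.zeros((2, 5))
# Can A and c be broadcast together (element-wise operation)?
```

No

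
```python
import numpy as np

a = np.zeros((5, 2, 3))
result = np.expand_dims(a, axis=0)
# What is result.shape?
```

(1, 5, 2, 3)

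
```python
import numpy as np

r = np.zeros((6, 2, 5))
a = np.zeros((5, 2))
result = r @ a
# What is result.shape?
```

(6, 2, 2)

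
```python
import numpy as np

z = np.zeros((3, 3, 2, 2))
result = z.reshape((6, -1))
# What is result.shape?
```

(6, 6)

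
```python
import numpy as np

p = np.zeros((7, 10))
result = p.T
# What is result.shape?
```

(10, 7)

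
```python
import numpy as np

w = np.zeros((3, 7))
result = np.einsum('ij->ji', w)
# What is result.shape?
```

(7, 3)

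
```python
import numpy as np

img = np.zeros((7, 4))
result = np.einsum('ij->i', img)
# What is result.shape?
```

(7,)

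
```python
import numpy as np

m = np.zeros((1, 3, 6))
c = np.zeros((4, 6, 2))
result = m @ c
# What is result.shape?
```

(4, 3, 2)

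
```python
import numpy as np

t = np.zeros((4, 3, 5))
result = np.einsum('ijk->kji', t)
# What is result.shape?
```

(5, 3, 4)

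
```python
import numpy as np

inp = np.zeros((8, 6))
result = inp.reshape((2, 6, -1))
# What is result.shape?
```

(2, 6, 4)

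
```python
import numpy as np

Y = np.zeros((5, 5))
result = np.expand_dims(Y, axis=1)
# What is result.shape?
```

(5, 1, 5)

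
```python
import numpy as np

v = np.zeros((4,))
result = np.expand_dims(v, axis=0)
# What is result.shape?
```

(1, 4)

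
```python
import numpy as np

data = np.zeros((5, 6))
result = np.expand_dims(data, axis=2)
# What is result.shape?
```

(5, 6, 1)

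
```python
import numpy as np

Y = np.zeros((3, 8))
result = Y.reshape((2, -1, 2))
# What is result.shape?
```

(2, 6, 2)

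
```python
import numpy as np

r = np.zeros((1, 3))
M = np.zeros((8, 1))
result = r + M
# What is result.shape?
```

(8, 3)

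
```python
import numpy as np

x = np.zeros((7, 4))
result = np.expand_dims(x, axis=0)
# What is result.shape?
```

(1, 7, 4)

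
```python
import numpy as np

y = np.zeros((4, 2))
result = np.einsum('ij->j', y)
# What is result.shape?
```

(2,)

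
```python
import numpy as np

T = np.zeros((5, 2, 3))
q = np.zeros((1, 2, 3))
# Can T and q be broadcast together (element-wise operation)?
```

Yes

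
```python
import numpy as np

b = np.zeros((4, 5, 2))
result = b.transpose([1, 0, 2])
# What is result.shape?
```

(5, 4, 2)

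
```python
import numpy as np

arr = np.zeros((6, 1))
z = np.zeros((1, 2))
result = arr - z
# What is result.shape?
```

(6, 2)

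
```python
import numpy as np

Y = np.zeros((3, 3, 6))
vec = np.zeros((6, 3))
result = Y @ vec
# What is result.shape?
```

(3, 3, 3)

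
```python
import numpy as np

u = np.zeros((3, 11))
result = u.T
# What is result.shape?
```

(11, 3)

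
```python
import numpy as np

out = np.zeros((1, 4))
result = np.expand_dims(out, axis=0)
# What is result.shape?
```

(1, 1, 4)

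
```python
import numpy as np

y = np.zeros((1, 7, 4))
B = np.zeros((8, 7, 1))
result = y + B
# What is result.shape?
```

(8, 7, 4)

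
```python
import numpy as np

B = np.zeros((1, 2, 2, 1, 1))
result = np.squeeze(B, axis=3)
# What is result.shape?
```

(1, 2, 2, 1)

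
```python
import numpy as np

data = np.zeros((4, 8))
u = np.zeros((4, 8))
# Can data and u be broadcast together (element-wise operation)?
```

Yes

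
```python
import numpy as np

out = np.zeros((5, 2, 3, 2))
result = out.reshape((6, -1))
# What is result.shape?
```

(6, 10)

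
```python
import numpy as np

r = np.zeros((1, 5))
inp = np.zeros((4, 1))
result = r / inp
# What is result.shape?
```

(4, 5)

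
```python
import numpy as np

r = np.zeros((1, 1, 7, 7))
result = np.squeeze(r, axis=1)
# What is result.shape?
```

(1, 7, 7)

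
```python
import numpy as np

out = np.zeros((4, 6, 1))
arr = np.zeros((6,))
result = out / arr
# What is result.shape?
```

(4, 6, 6)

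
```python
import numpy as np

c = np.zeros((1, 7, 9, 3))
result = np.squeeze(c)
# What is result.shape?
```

(7, 9, 3)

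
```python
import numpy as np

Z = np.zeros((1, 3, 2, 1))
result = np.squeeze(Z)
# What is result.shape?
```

(3, 2)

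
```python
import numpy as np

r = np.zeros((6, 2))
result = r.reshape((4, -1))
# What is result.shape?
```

(4, 3)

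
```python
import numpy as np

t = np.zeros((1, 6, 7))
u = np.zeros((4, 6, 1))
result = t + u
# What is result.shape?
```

(4, 6, 7)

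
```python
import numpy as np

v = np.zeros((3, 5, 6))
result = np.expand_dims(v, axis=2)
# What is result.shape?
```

(3, 5, 1, 6)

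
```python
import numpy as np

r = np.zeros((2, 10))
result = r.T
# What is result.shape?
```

(10, 2)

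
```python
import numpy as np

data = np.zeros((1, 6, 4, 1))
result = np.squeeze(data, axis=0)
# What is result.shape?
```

(6, 4, 1)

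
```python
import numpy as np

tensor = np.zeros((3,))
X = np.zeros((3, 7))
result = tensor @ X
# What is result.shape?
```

(7,)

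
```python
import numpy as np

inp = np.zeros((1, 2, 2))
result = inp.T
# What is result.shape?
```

(2, 2, 1)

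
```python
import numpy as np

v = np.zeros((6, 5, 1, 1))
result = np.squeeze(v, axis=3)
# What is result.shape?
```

(6, 5, 1)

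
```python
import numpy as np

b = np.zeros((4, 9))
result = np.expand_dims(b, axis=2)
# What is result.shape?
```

(4, 9, 1)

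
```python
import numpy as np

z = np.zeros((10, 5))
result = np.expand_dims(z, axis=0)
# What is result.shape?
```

(1, 10, 5)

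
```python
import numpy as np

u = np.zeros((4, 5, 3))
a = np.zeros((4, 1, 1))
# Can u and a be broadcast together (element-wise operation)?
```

Yes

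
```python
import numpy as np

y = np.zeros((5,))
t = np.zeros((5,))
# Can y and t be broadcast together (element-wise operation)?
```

Yes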